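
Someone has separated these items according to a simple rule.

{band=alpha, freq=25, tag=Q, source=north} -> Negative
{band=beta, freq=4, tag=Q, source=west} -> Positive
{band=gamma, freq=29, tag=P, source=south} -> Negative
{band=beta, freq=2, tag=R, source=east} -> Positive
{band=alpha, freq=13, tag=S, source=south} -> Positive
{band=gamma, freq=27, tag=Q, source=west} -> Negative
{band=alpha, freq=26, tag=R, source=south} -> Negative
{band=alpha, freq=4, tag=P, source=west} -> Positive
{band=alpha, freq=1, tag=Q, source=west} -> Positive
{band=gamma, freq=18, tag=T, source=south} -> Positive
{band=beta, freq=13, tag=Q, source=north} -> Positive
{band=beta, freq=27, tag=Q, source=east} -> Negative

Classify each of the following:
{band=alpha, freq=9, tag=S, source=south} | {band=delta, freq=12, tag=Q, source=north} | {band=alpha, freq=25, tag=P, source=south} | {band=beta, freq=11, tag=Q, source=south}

The simplest hypothesis consistent with all the labels is: freq ≤ 18.
{band=alpha, freq=9, tag=S, source=south} — freq = 9, hence Positive. {band=delta, freq=12, tag=Q, source=north} — freq = 12, hence Positive. {band=alpha, freq=25, tag=P, source=south} — freq = 25, hence Negative. {band=beta, freq=11, tag=Q, source=south} — freq = 11, hence Positive.

Positive, Positive, Negative, Positive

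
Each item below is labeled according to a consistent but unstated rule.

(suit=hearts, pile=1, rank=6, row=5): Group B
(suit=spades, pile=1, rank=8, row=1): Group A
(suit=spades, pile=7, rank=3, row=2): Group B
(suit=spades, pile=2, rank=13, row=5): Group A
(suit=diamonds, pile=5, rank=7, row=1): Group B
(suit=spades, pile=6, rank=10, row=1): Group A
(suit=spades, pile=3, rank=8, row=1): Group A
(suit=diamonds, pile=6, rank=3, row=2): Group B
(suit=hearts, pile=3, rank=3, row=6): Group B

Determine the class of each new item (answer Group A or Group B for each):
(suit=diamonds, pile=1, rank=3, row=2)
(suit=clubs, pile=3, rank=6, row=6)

Group B, Group B

Rule: rank ≥ 8. This holds for each 'Group A' example and fails for each 'Group B' one.
(suit=diamonds, pile=1, rank=3, row=2): Group B (rank = 3).
(suit=clubs, pile=3, rank=6, row=6): Group B (rank = 6).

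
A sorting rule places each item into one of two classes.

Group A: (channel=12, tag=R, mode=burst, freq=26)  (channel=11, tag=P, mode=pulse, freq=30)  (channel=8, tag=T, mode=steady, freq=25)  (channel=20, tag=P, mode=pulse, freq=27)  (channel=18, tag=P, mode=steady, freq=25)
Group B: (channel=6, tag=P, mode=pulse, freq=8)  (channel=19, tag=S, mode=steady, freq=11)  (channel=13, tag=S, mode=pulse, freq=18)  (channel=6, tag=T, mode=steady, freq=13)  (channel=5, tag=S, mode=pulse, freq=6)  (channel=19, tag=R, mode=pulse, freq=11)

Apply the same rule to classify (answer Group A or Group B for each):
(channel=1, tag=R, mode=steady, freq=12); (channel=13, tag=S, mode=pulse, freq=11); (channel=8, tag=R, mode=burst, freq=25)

The pattern is that an item is 'Group A' exactly when: freq ≥ 25.
Group B: (channel=1, tag=R, mode=steady, freq=12), since freq = 12. Group B: (channel=13, tag=S, mode=pulse, freq=11), since freq = 11. Group A: (channel=8, tag=R, mode=burst, freq=25), since freq = 25.

Group B, Group B, Group A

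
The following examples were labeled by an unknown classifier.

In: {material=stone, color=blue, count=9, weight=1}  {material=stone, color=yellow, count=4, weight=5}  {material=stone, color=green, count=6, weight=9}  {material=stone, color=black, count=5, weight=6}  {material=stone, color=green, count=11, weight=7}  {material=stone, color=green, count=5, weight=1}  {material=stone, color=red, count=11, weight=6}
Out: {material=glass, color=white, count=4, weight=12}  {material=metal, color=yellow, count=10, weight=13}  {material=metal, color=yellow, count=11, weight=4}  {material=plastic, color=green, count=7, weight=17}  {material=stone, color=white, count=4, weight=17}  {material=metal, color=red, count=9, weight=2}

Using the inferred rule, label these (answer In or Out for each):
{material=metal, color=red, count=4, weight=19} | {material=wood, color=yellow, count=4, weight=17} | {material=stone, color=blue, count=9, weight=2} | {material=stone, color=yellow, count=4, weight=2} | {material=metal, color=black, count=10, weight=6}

Out, Out, In, In, Out

'In' ⟺ material is stone AND weight ≤ 9.
{material=metal, color=red, count=4, weight=19}: Out (material is metal, weight = 19).
{material=wood, color=yellow, count=4, weight=17}: Out (material is wood, weight = 17).
{material=stone, color=blue, count=9, weight=2}: In (material is stone, weight = 2).
{material=stone, color=yellow, count=4, weight=2}: In (material is stone, weight = 2).
{material=metal, color=black, count=10, weight=6}: Out (material is metal, weight = 6).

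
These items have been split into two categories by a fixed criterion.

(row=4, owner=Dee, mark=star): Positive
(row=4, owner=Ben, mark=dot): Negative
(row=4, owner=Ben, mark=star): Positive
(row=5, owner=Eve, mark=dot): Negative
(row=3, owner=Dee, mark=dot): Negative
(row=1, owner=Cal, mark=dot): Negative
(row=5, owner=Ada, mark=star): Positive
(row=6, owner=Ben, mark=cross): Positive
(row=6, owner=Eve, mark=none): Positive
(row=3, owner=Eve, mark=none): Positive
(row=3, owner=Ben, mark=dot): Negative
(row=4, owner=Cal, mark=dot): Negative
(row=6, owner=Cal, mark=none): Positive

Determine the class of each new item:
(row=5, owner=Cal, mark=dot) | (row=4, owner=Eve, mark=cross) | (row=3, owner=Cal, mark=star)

Negative, Positive, Positive

A rule that fits every label: mark is not dot — true of each 'Positive' example, false of each 'Negative' one.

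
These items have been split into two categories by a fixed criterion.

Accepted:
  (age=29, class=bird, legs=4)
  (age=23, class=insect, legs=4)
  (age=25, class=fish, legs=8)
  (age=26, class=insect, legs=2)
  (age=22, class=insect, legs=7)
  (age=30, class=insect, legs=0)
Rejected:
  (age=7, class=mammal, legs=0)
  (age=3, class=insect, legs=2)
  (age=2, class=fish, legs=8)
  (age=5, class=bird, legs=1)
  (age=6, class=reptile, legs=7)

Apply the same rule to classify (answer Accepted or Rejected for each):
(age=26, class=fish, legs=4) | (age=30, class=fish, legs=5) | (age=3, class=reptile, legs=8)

Rule: age ≥ 22. This holds for each 'Accepted' example and fails for each 'Rejected' one.
(age=26, class=fish, legs=4): age = 26, checks out → Accepted.
(age=30, class=fish, legs=5): age = 30, checks out → Accepted.
(age=3, class=reptile, legs=8): age = 3, doesn't qualify → Rejected.

Accepted, Accepted, Rejected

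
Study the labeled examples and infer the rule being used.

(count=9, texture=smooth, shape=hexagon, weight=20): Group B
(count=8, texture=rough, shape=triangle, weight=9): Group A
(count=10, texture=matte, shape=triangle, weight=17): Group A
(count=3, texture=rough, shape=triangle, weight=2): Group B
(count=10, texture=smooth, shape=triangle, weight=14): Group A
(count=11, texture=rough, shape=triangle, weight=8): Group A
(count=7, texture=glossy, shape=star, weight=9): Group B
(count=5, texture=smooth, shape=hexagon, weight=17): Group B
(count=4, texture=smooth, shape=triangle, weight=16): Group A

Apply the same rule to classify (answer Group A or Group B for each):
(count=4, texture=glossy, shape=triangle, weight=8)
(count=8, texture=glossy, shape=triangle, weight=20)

One predicate separates the groups cleanly: shape is triangle AND count ≥ 4.
(count=4, texture=glossy, shape=triangle, weight=8) → shape is triangle, count = 4 → Group A.
(count=8, texture=glossy, shape=triangle, weight=20) → shape is triangle, count = 8 → Group A.

Group A, Group A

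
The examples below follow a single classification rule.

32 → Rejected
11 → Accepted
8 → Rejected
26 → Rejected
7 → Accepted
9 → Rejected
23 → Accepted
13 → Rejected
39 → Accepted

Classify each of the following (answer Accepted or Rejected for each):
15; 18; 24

Accepted, Rejected, Rejected

Rule: ≡ 3 (mod 4). This holds for each 'Accepted' example and fails for each 'Rejected' one.
15 → 15 mod 4 = 3 → Accepted.
18 → 18 mod 4 = 2 → Rejected.
24 → 24 mod 4 = 0 → Rejected.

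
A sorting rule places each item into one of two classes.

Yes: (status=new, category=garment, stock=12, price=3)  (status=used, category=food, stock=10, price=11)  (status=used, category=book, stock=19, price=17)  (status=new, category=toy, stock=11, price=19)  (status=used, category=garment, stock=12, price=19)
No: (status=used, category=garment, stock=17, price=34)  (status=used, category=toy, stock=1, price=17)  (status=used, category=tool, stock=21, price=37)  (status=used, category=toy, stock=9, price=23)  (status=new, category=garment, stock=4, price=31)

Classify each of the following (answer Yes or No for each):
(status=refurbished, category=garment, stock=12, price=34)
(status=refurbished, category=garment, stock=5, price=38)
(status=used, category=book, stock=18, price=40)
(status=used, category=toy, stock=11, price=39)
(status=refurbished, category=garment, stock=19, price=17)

No, No, No, No, Yes

The classifier is using: stock ≥ 4 AND price ≤ 19.
(status=refurbished, category=garment, stock=12, price=34): stock = 12, price = 34, lacks this property → No. (status=refurbished, category=garment, stock=5, price=38): stock = 5, price = 38, lacks this property → No. (status=used, category=book, stock=18, price=40): stock = 18, price = 40, lacks this property → No. (status=used, category=toy, stock=11, price=39): stock = 11, price = 39, lacks this property → No. (status=refurbished, category=garment, stock=19, price=17): stock = 19, price = 17, satisfies this → Yes.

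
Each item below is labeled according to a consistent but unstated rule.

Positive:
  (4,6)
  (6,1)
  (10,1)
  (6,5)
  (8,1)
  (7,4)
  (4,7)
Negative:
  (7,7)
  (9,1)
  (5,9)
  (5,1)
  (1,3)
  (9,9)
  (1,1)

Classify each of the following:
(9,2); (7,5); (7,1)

Positive, Negative, Negative

A rule that fits every label: product is even — true of each 'Positive' example, false of each 'Negative' one.
(9,2) — 9·2 = 18, hence Positive.
(7,5) — 7·5 = 35, hence Negative.
(7,1) — 7·1 = 7, hence Negative.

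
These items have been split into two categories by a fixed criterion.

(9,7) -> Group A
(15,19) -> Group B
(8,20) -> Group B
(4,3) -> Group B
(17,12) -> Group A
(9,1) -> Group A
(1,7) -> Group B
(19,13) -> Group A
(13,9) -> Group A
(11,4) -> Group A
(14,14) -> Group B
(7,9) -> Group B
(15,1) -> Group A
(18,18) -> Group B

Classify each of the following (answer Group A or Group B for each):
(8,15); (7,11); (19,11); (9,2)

Rule: first > second AND first is odd. This holds for each 'Group A' example and fails for each 'Group B' one.
(8,15) → 8 < 15, first 8 → Group B.
(7,11) → 7 < 11, first 7 → Group B.
(19,11) → 19 > 11, first 19 → Group A.
(9,2) → 9 > 2, first 9 → Group A.

Group B, Group B, Group A, Group A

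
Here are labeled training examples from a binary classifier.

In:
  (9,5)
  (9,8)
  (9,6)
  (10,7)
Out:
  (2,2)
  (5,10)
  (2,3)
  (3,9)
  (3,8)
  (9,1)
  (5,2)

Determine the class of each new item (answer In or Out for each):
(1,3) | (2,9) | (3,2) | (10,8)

Out, Out, Out, In

The rule appears to be: first > second AND sum ≥ 11.
(1,3): 1 < 3, 1+3 = 4 — does not pass, so Out.
(2,9): 2 < 9, 2+9 = 11 — does not pass, so Out.
(3,2): 3 > 2, 3+2 = 5 — does not pass, so Out.
(10,8): 10 > 8, 10+8 = 18 — satisfies this, so In.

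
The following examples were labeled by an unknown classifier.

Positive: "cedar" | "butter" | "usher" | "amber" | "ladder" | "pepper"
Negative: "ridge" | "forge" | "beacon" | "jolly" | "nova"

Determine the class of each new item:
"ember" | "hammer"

Positive, Positive

The pattern is that an item is 'Positive' exactly when: ends with 'r'.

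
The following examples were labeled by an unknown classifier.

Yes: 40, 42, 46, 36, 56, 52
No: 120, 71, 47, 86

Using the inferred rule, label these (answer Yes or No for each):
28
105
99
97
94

A rule that fits every label: even AND at most 56 — true of each 'Yes' example, false of each 'No' one.
28 → 28 is even, 28 ≤ 56 → Yes.
105 → 105 is odd, 105 > 56 → No.
99 → 99 is odd, 99 > 56 → No.
97 → 97 is odd, 97 > 56 → No.
94 → 94 is even, 94 > 56 → No.

Yes, No, No, No, No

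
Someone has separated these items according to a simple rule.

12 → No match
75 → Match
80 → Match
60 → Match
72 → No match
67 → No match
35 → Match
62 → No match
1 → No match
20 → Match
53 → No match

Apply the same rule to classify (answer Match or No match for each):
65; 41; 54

Match, No match, No match

The distinguishing property — multiple of 5 — holds for all the 'Match' cases and none of the 'No match' cases.
65: 65 = 5·13 — qualifies, so Match.
41: 41 = 5·8 + 1 — does not satisfy this, so No match.
54: 54 = 5·10 + 4 — does not satisfy this, so No match.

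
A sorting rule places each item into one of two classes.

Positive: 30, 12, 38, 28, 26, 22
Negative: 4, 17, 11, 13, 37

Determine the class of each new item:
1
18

Negative, Positive

One predicate separates the groups cleanly: even AND at least 11.
1 — 1 is odd, 1 < 11, hence Negative.
18 — 18 is even, 18 ≥ 11, hence Positive.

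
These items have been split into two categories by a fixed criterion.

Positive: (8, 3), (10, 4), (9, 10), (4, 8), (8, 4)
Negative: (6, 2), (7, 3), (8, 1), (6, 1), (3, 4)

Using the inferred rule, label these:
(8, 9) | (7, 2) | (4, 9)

The simplest hypothesis consistent with all the labels is: sum ≥ 11.
(8, 9): 8+9 = 17 — checks out, so Positive. (7, 2): 7+2 = 9 — doesn't match, so Negative. (4, 9): 4+9 = 13 — checks out, so Positive.

Positive, Negative, Positive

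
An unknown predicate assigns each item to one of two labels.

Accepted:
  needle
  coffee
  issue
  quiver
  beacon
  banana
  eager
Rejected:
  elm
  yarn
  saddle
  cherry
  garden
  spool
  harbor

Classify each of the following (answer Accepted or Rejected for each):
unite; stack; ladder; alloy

The simplest hypothesis consistent with all the labels is: has ≥ 3 vowels.
unite: 3 vowels — fits, so Accepted.
stack: 1 vowel — doesn't qualify, so Rejected.
ladder: 2 vowels — doesn't qualify, so Rejected.
alloy: 2 vowels — doesn't qualify, so Rejected.

Accepted, Rejected, Rejected, Rejected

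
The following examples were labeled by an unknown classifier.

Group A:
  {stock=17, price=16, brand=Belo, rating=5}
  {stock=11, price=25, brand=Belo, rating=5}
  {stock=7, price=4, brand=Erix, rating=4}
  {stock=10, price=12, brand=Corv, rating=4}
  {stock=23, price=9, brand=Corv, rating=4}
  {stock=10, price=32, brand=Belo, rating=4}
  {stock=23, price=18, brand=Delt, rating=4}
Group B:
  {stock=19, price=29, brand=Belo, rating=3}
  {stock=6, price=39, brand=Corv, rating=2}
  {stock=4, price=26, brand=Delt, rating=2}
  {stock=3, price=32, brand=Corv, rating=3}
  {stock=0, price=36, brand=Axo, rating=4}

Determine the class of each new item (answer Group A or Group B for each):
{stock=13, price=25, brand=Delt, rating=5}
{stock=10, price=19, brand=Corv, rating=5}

Group A, Group A

A rule that fits every label: rating ≥ 4 AND stock ≥ 3 — true of each 'Group A' example, false of each 'Group B' one.
{stock=13, price=25, brand=Delt, rating=5}: rating = 5, stock = 13, matches → Group A.
{stock=10, price=19, brand=Corv, rating=5}: rating = 5, stock = 10, matches → Group A.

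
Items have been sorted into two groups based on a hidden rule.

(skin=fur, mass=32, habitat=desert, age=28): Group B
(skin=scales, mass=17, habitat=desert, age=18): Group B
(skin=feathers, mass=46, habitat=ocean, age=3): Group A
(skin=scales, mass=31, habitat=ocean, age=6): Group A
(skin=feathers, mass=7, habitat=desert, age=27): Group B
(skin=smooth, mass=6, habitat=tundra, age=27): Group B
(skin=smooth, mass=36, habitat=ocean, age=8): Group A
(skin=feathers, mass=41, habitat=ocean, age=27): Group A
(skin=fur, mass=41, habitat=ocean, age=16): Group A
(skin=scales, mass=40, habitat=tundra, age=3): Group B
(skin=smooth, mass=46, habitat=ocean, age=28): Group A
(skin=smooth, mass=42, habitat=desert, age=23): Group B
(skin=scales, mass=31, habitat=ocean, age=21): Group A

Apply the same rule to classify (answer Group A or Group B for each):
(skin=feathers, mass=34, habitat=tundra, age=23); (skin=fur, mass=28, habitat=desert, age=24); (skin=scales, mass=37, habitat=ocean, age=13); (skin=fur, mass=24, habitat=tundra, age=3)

The classifier is using: habitat is ocean.
(skin=feathers, mass=34, habitat=tundra, age=23): habitat is tundra — does not pass, so Group B.
(skin=fur, mass=28, habitat=desert, age=24): habitat is desert — does not pass, so Group B.
(skin=scales, mass=37, habitat=ocean, age=13): habitat is ocean — has this property, so Group A.
(skin=fur, mass=24, habitat=tundra, age=3): habitat is tundra — does not pass, so Group B.

Group B, Group B, Group A, Group B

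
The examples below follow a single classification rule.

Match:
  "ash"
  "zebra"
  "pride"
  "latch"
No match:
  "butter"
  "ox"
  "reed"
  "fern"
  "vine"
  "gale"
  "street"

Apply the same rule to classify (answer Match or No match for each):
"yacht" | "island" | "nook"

A rule that fits every label: odd length — true of each 'Match' example, false of each 'No match' one.
"yacht": length 5, fits → Match.
"island": length 6, doesn't match → No match.
"nook": length 4, doesn't match → No match.

Match, No match, No match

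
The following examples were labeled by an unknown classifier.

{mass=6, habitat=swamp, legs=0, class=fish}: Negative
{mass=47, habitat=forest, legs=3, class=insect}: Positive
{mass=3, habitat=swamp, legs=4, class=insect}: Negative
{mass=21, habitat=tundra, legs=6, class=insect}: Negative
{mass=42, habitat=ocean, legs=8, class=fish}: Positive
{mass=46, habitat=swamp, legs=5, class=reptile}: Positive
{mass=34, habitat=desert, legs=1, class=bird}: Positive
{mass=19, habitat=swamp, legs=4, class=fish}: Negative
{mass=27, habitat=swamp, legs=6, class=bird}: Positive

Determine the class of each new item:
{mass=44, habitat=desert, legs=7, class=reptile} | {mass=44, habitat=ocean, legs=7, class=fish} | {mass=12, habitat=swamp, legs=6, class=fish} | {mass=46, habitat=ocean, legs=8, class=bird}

'Positive' ⟺ mass ≥ 27.
Positive: {mass=44, habitat=desert, legs=7, class=reptile}, since mass = 44. Positive: {mass=44, habitat=ocean, legs=7, class=fish}, since mass = 44. Negative: {mass=12, habitat=swamp, legs=6, class=fish}, since mass = 12. Positive: {mass=46, habitat=ocean, legs=8, class=bird}, since mass = 46.

Positive, Positive, Negative, Positive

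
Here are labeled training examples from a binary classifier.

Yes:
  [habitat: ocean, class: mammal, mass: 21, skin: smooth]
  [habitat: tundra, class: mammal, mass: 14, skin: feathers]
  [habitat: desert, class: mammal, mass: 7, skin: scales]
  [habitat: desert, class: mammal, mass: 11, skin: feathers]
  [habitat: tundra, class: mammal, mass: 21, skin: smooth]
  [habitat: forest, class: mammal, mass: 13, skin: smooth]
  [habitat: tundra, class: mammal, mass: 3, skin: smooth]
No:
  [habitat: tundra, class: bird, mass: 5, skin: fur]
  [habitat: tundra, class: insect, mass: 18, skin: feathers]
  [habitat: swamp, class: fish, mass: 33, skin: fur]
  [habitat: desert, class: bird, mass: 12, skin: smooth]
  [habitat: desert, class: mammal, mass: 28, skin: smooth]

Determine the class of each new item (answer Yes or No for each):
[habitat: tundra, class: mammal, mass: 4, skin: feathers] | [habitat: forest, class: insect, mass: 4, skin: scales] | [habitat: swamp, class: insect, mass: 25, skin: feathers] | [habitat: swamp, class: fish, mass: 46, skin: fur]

Yes, No, No, No

Every 'Yes' example satisfies: class is mammal AND mass ≤ 21. None of the 'No' examples do.
Yes: [habitat: tundra, class: mammal, mass: 4, skin: feathers], since class is mammal, mass = 4.
No: [habitat: forest, class: insect, mass: 4, skin: scales], since class is insect, mass = 4.
No: [habitat: swamp, class: insect, mass: 25, skin: feathers], since class is insect, mass = 25.
No: [habitat: swamp, class: fish, mass: 46, skin: fur], since class is fish, mass = 46.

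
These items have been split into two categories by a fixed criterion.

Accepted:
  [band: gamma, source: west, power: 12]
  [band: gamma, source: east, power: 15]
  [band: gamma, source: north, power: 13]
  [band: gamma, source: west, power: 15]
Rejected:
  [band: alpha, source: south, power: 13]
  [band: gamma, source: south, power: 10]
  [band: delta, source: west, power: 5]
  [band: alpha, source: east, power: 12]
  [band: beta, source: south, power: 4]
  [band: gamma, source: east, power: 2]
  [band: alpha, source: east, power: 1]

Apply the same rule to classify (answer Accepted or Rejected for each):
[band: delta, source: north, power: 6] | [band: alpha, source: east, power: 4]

One predicate separates the groups cleanly: band is gamma AND power ≥ 12.
[band: delta, source: north, power: 6] — band is delta, power = 6, hence Rejected. [band: alpha, source: east, power: 4] — band is alpha, power = 4, hence Rejected.

Rejected, Rejected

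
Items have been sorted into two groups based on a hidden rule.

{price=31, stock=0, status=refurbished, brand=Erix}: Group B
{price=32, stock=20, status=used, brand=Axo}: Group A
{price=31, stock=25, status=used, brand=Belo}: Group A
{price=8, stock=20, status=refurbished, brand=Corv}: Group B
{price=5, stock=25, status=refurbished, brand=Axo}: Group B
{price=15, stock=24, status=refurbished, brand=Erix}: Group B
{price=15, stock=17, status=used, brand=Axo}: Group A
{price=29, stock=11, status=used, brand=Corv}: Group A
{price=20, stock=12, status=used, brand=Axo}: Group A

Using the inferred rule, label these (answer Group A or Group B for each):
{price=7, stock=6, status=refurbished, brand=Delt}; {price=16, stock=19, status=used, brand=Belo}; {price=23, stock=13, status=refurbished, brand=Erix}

Group B, Group A, Group B

Rule: status is used. This holds for each 'Group A' example and fails for each 'Group B' one.
{price=7, stock=6, status=refurbished, brand=Delt}: status is refurbished — doesn't match, so Group B. {price=16, stock=19, status=used, brand=Belo}: status is used — fits, so Group A. {price=23, stock=13, status=refurbished, brand=Erix}: status is refurbished — doesn't match, so Group B.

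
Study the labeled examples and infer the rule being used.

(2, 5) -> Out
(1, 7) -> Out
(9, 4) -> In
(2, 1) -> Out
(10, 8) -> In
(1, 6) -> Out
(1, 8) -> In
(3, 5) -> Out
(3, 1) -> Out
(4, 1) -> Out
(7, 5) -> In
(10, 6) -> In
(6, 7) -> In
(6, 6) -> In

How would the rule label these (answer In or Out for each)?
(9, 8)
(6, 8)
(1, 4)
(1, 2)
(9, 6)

The classifier is using: sum ≥ 9.
(9, 8): In (9+8 = 17). (6, 8): In (6+8 = 14). (1, 4): Out (1+4 = 5). (1, 2): Out (1+2 = 3). (9, 6): In (9+6 = 15).

In, In, Out, Out, In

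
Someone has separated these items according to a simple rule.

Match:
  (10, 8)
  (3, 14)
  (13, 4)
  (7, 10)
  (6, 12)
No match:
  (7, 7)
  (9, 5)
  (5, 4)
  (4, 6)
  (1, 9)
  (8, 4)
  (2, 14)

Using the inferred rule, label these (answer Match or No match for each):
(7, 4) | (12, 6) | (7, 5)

No match, Match, No match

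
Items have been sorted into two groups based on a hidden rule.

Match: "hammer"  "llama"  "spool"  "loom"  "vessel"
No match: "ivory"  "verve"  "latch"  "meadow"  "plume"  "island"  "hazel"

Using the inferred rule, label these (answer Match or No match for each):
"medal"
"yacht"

No match, No match

Rule: has a double letter. This holds for each 'Match' example and fails for each 'No match' one.
"medal" → no doubled letter → No match. "yacht" → no doubled letter → No match.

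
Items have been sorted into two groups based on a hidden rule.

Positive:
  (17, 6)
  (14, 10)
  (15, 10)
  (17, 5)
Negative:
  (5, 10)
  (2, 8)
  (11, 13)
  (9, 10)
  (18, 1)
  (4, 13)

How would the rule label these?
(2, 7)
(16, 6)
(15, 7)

Negative, Positive, Positive

The simplest hypothesis consistent with all the labels is: first > second AND sum ≥ 22.
Negative: (2, 7), since 2 < 7, 2+7 = 9. Positive: (16, 6), since 16 > 6, 16+6 = 22. Positive: (15, 7), since 15 > 7, 15+7 = 22.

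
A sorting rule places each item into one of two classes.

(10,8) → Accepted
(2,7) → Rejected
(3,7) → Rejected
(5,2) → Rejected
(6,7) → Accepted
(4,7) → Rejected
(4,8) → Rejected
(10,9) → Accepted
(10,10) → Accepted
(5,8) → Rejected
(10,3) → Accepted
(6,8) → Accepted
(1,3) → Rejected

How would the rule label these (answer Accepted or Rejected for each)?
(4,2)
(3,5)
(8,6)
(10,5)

One predicate separates the groups cleanly: first ≥ 6.
Rejected: (4,2), since first 4. Rejected: (3,5), since first 3. Accepted: (8,6), since first 8. Accepted: (10,5), since first 10.

Rejected, Rejected, Accepted, Accepted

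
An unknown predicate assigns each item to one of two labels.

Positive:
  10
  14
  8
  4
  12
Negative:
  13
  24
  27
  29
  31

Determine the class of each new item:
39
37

The rule appears to be: even AND at most 14.

Negative, Negative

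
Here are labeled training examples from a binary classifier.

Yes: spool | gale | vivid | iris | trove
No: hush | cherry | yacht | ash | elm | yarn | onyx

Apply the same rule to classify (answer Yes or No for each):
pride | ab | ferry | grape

Yes, No, No, Yes

The simplest hypothesis consistent with all the labels is: has ≥ 2 vowels.
Yes: pride, since 2 vowels.
No: ab, since 1 vowel.
No: ferry, since 1 vowel.
Yes: grape, since 2 vowels.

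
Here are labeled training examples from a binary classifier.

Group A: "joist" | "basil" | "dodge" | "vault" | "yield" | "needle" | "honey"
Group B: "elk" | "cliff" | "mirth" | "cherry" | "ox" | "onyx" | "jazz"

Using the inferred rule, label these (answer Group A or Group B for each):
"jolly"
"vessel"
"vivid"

Group B, Group A, Group A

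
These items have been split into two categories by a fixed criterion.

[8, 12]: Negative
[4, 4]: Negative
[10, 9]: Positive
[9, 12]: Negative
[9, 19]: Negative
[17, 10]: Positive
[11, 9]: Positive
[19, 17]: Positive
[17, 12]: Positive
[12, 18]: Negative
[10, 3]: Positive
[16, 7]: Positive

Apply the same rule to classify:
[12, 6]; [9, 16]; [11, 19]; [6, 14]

One predicate separates the groups cleanly: first > second.

Positive, Negative, Negative, Negative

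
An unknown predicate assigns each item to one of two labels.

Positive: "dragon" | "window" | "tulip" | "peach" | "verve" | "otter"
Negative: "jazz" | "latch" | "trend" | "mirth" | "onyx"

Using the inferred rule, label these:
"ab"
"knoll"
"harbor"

Negative, Negative, Positive

Rule: has ≥ 2 vowels. This holds for each 'Positive' example and fails for each 'Negative' one.
"ab": Negative (1 vowel).
"knoll": Negative (1 vowel).
"harbor": Positive (2 vowels).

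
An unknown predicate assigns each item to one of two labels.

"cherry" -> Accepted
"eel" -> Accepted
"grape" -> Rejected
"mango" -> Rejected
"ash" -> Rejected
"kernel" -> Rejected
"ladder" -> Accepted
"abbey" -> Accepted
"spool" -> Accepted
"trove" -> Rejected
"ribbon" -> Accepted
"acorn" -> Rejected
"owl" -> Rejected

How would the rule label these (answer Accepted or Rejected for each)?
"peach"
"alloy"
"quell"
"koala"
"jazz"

Rejected, Accepted, Accepted, Rejected, Accepted

The pattern is that an item is 'Accepted' exactly when: has a double letter.
"peach" — no doubled letter, hence Rejected.
"alloy" — 'll' doubled, hence Accepted.
"quell" — 'll' doubled, hence Accepted.
"koala" — no doubled letter, hence Rejected.
"jazz" — 'zz' doubled, hence Accepted.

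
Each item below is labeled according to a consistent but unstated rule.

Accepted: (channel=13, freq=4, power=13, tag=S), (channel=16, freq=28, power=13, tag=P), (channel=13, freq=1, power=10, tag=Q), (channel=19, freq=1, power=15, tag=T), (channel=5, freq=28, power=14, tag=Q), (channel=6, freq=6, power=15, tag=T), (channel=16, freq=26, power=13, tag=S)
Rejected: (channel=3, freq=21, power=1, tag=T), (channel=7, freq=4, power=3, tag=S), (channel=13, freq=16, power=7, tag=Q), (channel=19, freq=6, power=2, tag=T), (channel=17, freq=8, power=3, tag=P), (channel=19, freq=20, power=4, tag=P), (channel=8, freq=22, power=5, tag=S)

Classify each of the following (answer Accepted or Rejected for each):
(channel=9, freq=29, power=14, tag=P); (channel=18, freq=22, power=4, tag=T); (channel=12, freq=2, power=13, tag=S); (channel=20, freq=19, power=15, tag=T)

Accepted, Rejected, Accepted, Accepted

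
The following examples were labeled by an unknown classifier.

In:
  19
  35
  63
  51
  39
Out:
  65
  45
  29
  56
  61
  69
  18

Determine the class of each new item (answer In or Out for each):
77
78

'In' ⟺ ≡ 3 (mod 4).
Out: 77, since 77 mod 4 = 1. Out: 78, since 78 mod 4 = 2.

Out, Out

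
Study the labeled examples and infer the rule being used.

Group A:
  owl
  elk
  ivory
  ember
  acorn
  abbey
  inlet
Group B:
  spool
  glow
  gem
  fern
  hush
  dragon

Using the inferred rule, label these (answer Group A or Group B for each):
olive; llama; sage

Rule: starts with a vowel. This holds for each 'Group A' example and fails for each 'Group B' one.
olive: Group A (starts with 'o').
llama: Group B (starts with 'l').
sage: Group B (starts with 's').

Group A, Group B, Group B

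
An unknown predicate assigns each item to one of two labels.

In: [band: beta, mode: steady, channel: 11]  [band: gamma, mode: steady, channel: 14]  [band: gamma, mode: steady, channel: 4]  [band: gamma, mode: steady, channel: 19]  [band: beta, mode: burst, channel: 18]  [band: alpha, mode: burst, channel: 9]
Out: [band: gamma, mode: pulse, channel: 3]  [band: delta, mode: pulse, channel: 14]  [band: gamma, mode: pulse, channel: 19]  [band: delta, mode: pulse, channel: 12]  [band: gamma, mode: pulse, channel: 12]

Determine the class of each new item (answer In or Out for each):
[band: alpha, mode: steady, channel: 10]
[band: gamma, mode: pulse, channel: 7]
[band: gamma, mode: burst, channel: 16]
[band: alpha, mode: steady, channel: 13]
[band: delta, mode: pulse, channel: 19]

The common property of the 'In' items is: mode is not pulse. No 'Out' item has it.
In: [band: alpha, mode: steady, channel: 10], since mode is steady.
Out: [band: gamma, mode: pulse, channel: 7], since mode is pulse.
In: [band: gamma, mode: burst, channel: 16], since mode is burst.
In: [band: alpha, mode: steady, channel: 13], since mode is steady.
Out: [band: delta, mode: pulse, channel: 19], since mode is pulse.

In, Out, In, In, Out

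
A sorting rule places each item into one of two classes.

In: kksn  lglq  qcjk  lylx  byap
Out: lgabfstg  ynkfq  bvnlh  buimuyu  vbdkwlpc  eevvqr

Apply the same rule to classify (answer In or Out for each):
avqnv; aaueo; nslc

Out, Out, In

The distinguishing property — length 4 — holds for all the 'In' cases and none of the 'Out' cases.
avqnv — length 5, hence Out. aaueo — length 5, hence Out. nslc — length 4, hence In.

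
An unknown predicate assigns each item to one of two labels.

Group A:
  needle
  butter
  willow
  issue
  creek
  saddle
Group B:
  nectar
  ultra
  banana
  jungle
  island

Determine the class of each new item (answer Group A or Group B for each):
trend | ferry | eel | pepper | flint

Checking candidate rules against both groups, what survives is: has a double letter.
Group B: trend, since no doubled letter. Group A: ferry, since 'rr' doubled. Group A: eel, since 'ee' doubled. Group A: pepper, since 'pp' doubled. Group B: flint, since no doubled letter.

Group B, Group A, Group A, Group A, Group B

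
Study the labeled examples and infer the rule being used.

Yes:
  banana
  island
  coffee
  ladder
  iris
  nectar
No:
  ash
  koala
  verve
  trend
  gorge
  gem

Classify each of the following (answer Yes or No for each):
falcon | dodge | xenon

Yes, No, No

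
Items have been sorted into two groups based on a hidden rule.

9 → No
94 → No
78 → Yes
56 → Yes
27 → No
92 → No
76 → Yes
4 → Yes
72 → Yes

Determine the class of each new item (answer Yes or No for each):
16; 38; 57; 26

The pattern is that an item is 'Yes' exactly when: even AND at most 78.

Yes, Yes, No, Yes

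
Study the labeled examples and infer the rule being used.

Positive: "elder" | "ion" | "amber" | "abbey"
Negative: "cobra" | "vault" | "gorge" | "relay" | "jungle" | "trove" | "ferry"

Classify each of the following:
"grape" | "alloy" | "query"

Negative, Positive, Negative

The simplest hypothesis consistent with all the labels is: starts with a vowel.
Negative: "grape", since starts with 'g'.
Positive: "alloy", since starts with 'a'.
Negative: "query", since starts with 'q'.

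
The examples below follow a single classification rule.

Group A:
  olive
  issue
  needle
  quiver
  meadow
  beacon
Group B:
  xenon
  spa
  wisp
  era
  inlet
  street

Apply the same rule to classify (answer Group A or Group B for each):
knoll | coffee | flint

Group B, Group A, Group B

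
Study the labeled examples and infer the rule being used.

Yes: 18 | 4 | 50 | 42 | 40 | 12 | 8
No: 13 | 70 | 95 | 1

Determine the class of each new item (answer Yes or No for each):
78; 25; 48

The distinguishing property — even AND at most 50 — holds for all the 'Yes' cases and none of the 'No' cases.
78 → 78 is even, 78 > 50 → No.
25 → 25 is odd, 25 ≤ 50 → No.
48 → 48 is even, 48 ≤ 50 → Yes.

No, No, Yes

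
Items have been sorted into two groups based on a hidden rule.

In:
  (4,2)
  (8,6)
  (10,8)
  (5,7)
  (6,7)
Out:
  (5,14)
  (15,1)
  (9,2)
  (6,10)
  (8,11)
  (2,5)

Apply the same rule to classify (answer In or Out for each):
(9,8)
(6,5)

In, In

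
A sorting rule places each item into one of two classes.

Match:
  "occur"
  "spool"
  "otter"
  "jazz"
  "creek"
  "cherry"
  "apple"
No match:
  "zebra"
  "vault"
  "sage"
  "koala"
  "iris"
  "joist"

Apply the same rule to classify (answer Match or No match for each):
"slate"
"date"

No match, No match

Looking at the examples, the only property every 'Match' case has and every 'No match' case lacks is: has a double letter.
"slate": no doubled letter — does not pass, so No match. "date": no doubled letter — does not pass, so No match.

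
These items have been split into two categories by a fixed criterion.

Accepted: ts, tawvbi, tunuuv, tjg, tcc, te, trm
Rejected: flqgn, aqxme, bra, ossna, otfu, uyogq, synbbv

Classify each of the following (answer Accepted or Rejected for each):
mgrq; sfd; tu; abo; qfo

Rejected, Rejected, Accepted, Rejected, Rejected

Looking at the examples, the only property every 'Accepted' case has and every 'Rejected' case lacks is: starts with 't'.
Rejected: mgrq, since starts with 'm'.
Rejected: sfd, since starts with 's'.
Accepted: tu, since starts with 't'.
Rejected: abo, since starts with 'a'.
Rejected: qfo, since starts with 'q'.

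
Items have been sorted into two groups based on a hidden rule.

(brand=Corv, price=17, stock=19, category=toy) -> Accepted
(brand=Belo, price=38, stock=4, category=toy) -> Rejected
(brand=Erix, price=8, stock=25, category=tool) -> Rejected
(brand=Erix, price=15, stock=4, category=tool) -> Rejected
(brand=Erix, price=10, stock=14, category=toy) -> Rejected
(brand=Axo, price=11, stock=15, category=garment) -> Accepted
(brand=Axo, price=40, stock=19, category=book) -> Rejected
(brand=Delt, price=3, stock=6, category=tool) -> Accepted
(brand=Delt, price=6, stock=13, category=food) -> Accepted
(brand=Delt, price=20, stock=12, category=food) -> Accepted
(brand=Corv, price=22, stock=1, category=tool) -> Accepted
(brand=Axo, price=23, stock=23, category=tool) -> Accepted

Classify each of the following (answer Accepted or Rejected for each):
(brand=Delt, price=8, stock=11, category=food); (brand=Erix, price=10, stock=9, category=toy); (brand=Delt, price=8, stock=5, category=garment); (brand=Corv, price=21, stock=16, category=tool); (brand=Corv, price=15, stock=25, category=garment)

Accepted, Rejected, Accepted, Accepted, Accepted

One predicate separates the groups cleanly: brand is not Erix AND price ≤ 23.
Accepted: (brand=Delt, price=8, stock=11, category=food), since brand is Delt, price = 8.
Rejected: (brand=Erix, price=10, stock=9, category=toy), since brand is Erix, price = 10.
Accepted: (brand=Delt, price=8, stock=5, category=garment), since brand is Delt, price = 8.
Accepted: (brand=Corv, price=21, stock=16, category=tool), since brand is Corv, price = 21.
Accepted: (brand=Corv, price=15, stock=25, category=garment), since brand is Corv, price = 15.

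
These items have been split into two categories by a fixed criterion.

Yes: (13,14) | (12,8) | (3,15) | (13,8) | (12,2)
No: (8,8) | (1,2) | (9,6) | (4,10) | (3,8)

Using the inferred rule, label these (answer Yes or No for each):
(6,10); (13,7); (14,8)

No, Yes, Yes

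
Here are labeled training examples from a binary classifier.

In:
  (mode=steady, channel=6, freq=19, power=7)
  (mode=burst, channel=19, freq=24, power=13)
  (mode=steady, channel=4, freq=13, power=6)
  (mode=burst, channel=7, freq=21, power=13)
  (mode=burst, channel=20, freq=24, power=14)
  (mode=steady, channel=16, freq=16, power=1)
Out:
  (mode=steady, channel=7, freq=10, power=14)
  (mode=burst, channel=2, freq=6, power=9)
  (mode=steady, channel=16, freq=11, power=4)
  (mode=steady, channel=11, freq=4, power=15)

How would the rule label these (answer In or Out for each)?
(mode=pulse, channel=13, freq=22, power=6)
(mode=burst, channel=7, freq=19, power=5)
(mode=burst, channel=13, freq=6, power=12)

The common property of the 'In' items is: freq ≥ 13. No 'Out' item has it.
(mode=pulse, channel=13, freq=22, power=6): freq = 22, fits → In. (mode=burst, channel=7, freq=19, power=5): freq = 19, fits → In. (mode=burst, channel=13, freq=6, power=12): freq = 6, fails this test → Out.

In, In, Out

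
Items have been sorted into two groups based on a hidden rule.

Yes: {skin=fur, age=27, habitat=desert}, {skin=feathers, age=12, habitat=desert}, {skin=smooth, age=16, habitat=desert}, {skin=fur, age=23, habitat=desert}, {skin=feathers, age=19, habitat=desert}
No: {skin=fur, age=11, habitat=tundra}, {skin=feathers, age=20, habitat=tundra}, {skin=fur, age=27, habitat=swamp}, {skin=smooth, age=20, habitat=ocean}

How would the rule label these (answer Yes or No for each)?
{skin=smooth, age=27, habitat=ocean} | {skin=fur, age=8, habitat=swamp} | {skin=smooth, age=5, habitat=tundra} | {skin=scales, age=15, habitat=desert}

No, No, No, Yes

The rule appears to be: habitat is desert.
{skin=smooth, age=27, habitat=ocean} — habitat is ocean, hence No.
{skin=fur, age=8, habitat=swamp} — habitat is swamp, hence No.
{skin=smooth, age=5, habitat=tundra} — habitat is tundra, hence No.
{skin=scales, age=15, habitat=desert} — habitat is desert, hence Yes.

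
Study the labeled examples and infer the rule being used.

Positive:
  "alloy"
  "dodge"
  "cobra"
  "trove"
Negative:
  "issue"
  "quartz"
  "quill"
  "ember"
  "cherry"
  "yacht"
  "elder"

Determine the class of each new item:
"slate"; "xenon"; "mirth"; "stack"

Negative, Positive, Negative, Negative

The classifier is using: contains 'o'.
Negative: "slate", since no 'o'. Positive: "xenon", since has 'o'. Negative: "mirth", since no 'o'. Negative: "stack", since no 'o'.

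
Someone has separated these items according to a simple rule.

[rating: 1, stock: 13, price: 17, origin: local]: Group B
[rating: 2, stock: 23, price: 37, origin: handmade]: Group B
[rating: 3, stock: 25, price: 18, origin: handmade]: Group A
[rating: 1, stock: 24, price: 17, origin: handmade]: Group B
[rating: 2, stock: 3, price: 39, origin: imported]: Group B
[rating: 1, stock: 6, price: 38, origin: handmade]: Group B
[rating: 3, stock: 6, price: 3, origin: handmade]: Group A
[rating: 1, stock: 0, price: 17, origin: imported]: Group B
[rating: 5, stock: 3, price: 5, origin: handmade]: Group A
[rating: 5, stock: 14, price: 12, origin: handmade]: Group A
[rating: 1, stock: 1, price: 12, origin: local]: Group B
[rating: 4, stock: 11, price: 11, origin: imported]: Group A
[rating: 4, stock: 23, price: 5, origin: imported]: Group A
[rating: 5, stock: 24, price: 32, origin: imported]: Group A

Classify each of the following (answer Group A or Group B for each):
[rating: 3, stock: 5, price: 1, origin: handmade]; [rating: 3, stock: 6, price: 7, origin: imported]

Group A, Group A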